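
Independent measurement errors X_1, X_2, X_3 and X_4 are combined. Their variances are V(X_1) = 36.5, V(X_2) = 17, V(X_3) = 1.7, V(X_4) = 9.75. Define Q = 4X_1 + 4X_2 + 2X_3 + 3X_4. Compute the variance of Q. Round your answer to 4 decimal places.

By independence, V(Q) = (4)²V(X_1) + (4)²V(X_2) + (2)²V(X_3) + (3)²V(X_4)
= (4)²·36.5 + (4)²·17 + (2)²·1.7 + (3)²·9.75 = 950.55

950.5500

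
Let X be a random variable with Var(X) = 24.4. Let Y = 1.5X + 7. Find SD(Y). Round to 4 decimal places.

7.4095

Var(1.5X + 7) = (1.5)²·24.4 = 54.9
SD(Y) = √54.9 ≈ 7.4095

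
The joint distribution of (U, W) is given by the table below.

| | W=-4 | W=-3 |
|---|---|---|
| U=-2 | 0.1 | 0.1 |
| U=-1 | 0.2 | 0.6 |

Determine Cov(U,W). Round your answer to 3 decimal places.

E[U] = -1.2,  E[W] = -3.3
E[UW] = 4
Cov(U,W) = E[UW] − E[U]E[W] = 4 − (-1.2)(-3.3) = 0.04

0.040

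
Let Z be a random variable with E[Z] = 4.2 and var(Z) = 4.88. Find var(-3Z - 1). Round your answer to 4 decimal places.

43.9200

var(-3Z - 1) = (-3)²·var(Z) = 9·4.88 = 43.92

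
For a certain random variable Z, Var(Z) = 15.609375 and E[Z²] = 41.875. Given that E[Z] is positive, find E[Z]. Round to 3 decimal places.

(E[Z])² = E[Z²] − Var(Z) = 41.875 − 15.609375 = 26.265625
E[Z] = √26.265625 = 5.125

5.125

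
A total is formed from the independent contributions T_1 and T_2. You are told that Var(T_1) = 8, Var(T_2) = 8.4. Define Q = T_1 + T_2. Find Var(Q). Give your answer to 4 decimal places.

By independence, Var(Q) = (1)²Var(T_1) + (1)²Var(T_2)
= (1)²·8 + (1)²·8.4 = 16.4

16.4000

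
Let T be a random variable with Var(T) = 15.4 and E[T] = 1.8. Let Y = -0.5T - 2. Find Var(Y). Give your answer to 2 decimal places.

3.85

Var(-0.5T - 2) = (-0.5)²·Var(T) = 0.25·15.4 = 3.85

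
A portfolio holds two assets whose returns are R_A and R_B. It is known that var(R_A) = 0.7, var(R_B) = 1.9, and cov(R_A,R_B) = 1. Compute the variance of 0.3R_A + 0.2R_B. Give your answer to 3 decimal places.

0.259

var(0.3R_A + 0.2R_B) = (0.3)²·var(R_A) + (0.2)²·var(R_B) + 2·(0.3)·(0.2)·cov(R_A,R_B)
= 0.09·0.7 + 0.04·1.9 + 0.12·1 = 0.259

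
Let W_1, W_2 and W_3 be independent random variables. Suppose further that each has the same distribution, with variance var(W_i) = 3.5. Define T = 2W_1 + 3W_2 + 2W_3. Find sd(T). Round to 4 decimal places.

7.7136

By independence, var(T) = (2)²var(W_1) + (3)²var(W_2) + (2)²var(W_3)
= (2)²·3.5 + (3)²·3.5 + (2)²·3.5 = 59.5
sd(T) = √59.5 ≈ 7.7136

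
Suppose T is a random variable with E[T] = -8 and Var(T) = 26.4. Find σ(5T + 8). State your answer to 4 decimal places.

25.6905

Var(5T + 8) = (5)²·26.4 = 660
σ(5T + 8) = √660 ≈ 25.6905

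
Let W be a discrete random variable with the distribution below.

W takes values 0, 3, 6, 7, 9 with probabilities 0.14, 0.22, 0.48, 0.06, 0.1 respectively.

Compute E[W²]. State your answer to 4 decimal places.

E[W²] = (0)²(0.14) + (3)²(0.22) + (6)²(0.48) + (7)²(0.06) + (9)²(0.1) = 30.3

30.3000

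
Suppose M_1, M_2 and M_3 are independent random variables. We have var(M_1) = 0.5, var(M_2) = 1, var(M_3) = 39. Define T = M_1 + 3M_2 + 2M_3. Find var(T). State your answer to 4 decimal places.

165.5000

By independence, var(T) = (1)²var(M_1) + (3)²var(M_2) + (2)²var(M_3)
= (1)²·0.5 + (3)²·1 + (2)²·39 = 165.5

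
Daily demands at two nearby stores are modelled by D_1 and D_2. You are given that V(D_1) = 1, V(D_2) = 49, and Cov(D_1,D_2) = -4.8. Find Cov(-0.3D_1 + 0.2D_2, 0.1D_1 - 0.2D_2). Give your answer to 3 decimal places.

Cov(-0.3D_1 + 0.2D_2, 0.1D_1 - 0.2D_2) = (-0.3)(0.1)V(D_1) + (0.2)(-0.2)V(D_2) + [(-0.3)(-0.2) + (0.2)(0.1)]Cov(D_1,D_2)
= -0.03·1 + -0.04·49 + 0.08·-4.8 = -2.374

-2.374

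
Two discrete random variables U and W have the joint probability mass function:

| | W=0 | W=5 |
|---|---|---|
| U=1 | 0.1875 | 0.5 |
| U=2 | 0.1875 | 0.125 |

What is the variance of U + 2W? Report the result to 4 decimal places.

E[U] = 1.3125,  E[W] = 3.125,  E[UW] = 3.75
var(U) = 1.9375 − (1.3125)² = 0.21484375;  var(W) = 15.625 − (3.125)² = 5.859375
Cov(U,W) = 3.75 − (1.3125)(3.125) = -0.3515625
var(U + 2W) = (1)²·0.21484375 + (2)²·5.859375 + 2·(1)·(2)·-0.3515625 = 22.24609375

22.2461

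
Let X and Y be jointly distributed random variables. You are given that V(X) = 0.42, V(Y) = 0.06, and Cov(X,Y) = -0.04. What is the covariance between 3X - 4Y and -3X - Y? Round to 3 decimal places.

Cov(3X - 4Y, -3X - Y) = (3)(-3)V(X) + (-4)(-1)V(Y) + [(3)(-1) + (-4)(-3)]Cov(X,Y)
= -9·0.42 + 4·0.06 + 9·-0.04 = -3.9

-3.900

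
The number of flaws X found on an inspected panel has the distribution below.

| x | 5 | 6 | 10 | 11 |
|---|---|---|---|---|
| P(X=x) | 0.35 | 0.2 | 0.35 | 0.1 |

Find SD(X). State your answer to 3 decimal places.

E[X] = (5)(0.35) + (6)(0.2) + (10)(0.35) + (11)(0.1) = 7.55
E[X²] = (5)²(0.35) + (6)²(0.2) + (10)²(0.35) + (11)²(0.1) = 63.05
Var(X) = E[X²] − (E[X])² = 63.05 − (7.55)² = 6.0475
SD(X) = √6.0475 ≈ 2.459

2.459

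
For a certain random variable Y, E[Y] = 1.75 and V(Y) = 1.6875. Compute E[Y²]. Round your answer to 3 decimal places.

4.750

E[Y²] = V(Y) + (E[Y])² = 1.6875 + (1.75)² = 4.75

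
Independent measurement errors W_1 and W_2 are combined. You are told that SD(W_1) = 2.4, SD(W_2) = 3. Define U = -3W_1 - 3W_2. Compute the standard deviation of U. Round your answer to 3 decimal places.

11.526

Var(W_1) = 5.76, Var(W_2) = 9
By independence, Var(U) = (-3)²Var(W_1) + (-3)²Var(W_2)
= (-3)²·5.76 + (-3)²·9 = 132.84
SD(U) = √132.84 ≈ 11.526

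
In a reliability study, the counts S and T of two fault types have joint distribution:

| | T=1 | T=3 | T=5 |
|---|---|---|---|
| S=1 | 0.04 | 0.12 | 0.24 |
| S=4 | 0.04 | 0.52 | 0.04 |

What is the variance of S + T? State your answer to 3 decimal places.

E[S] = 2.8,  E[T] = 3.4,  E[ST] = 8.8
Var(S) = 10 − (2.8)² = 2.16;  Var(T) = 12.84 − (3.4)² = 1.28
Cov(S,T) = 8.8 − (2.8)(3.4) = -0.72
Var(S + T) = (1)²·2.16 + (1)²·1.28 + 2·(1)·(1)·-0.72 = 2

2.000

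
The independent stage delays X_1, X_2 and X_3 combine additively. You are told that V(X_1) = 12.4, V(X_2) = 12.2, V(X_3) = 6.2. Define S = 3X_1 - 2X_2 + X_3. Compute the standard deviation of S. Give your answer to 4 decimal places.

By independence, V(S) = (3)²V(X_1) + (-2)²V(X_2) + (1)²V(X_3)
= (3)²·12.4 + (-2)²·12.2 + (1)²·6.2 = 166.6
SD(S) = √166.6 ≈ 12.9074

12.9074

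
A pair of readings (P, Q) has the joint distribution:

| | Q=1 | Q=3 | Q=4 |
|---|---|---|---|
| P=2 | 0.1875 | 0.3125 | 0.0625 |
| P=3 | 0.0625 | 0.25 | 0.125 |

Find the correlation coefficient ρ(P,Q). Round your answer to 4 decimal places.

0.2640

E[P] = 2.4375,  E[Q] = 2.6875
E[PQ] = 6.6875
cov(P,Q) = E[PQ] − E[P]E[Q] = 6.6875 − (2.4375)(2.6875) = 0.13671875
Var(P) = 0.24609375,  Var(Q) = 1.08984375
ρ = 0.13671875 / √(0.24609375·1.08984375) ≈ 0.2640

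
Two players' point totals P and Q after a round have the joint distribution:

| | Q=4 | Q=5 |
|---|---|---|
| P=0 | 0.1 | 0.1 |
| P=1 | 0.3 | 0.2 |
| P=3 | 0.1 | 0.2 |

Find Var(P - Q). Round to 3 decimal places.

1.290

E[P] = 1.4,  E[Q] = 4.5,  E[PQ] = 6.4
Var(P) = 3.2 − (1.4)² = 1.24;  Var(Q) = 20.5 − (4.5)² = 0.25
Cov(P,Q) = 6.4 − (1.4)(4.5) = 0.1
Var(P - Q) = (1)²·1.24 + (-1)²·0.25 + 2·(1)·(-1)·0.1 = 1.29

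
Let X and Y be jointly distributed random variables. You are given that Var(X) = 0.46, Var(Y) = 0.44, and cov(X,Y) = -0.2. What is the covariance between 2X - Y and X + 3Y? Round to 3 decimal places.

-1.400

cov(2X - Y, X + 3Y) = (2)(1)Var(X) + (-1)(3)Var(Y) + [(2)(3) + (-1)(1)]cov(X,Y)
= 2·0.46 + -3·0.44 + 5·-0.2 = -1.4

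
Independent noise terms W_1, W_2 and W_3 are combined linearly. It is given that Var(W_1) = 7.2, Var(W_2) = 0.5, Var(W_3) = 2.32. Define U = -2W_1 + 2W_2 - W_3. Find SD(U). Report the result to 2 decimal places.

5.75

By independence, Var(U) = (-2)²Var(W_1) + (2)²Var(W_2) + (-1)²Var(W_3)
= (-2)²·7.2 + (2)²·0.5 + (-1)²·2.32 = 33.12
SD(U) = √33.12 ≈ 5.75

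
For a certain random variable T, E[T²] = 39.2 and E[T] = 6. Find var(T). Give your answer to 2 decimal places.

var(T) = 39.2 − (6)² = 3.2

3.20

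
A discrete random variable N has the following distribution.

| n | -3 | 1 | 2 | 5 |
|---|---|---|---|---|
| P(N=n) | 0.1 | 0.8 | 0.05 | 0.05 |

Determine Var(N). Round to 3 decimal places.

E[N] = (-3)(0.1) + (1)(0.8) + (2)(0.05) + (5)(0.05) = 0.85
E[N²] = (-3)²(0.1) + (1)²(0.8) + (2)²(0.05) + (5)²(0.05) = 3.15
Var(N) = E[N²] − (E[N])² = 3.15 − (0.85)² = 2.4275

2.428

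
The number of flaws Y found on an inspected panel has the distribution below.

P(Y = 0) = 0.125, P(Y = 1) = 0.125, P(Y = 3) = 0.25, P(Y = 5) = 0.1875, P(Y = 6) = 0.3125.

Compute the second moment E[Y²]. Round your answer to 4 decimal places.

18.3125

E[Y²] = (0)²(0.125) + (1)²(0.125) + (3)²(0.25) + (5)²(0.1875) + (6)²(0.3125) = 18.3125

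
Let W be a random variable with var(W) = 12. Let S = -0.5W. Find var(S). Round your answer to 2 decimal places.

3.00

var(-0.5W) = (-0.5)²·var(W) = 0.25·12 = 3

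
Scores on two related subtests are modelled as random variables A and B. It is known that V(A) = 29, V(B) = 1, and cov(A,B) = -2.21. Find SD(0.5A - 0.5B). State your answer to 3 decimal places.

V(0.5A - 0.5B) = (0.5)²·V(A) + (-0.5)²·V(B) + 2·(0.5)·(-0.5)·cov(A,B)
= 0.25·29 + 0.25·1 + -0.5·-2.21 = 8.605
SD(0.5A - 0.5B) = √8.605 ≈ 2.933

2.933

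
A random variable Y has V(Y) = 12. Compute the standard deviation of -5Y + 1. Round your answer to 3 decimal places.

17.321

V(-5Y + 1) = (-5)²·12 = 300
sd(-5Y + 1) = √300 ≈ 17.321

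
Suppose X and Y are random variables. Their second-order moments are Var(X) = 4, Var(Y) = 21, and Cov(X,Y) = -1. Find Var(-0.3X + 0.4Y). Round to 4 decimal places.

3.9600

Var(-0.3X + 0.4Y) = (-0.3)²·Var(X) + (0.4)²·Var(Y) + 2·(-0.3)·(0.4)·Cov(X,Y)
= 0.09·4 + 0.16·21 + -0.24·-1 = 3.96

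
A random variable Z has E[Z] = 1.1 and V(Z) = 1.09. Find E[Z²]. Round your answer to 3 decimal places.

E[Z²] = V(Z) + (E[Z])² = 1.09 + (1.1)² = 2.3

2.300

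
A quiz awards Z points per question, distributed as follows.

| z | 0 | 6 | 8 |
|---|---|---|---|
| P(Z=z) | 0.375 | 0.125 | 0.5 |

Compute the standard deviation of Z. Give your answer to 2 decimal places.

E[Z] = (0)(0.375) + (6)(0.125) + (8)(0.5) = 4.75
E[Z²] = (0)²(0.375) + (6)²(0.125) + (8)²(0.5) = 36.5
Var(Z) = E[Z²] − (E[Z])² = 36.5 − (4.75)² = 13.9375
SD(Z) = √13.9375 ≈ 3.73

3.73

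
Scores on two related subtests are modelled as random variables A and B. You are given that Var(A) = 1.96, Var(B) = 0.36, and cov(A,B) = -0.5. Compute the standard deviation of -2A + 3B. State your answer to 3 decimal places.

4.133

Var(-2A + 3B) = (-2)²·Var(A) + (3)²·Var(B) + 2·(-2)·(3)·cov(A,B)
= 4·1.96 + 9·0.36 + -12·-0.5 = 17.08
SD(-2A + 3B) = √17.08 ≈ 4.133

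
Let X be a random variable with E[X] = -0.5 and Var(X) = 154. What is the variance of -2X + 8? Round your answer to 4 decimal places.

Var(-2X + 8) = (-2)²·Var(X) = 4·154 = 616

616.0000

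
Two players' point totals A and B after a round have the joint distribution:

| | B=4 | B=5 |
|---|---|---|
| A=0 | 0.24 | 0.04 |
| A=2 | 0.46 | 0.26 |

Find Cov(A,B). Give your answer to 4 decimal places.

0.0880

E[A] = 1.44,  E[B] = 4.3
E[AB] = 6.28
Cov(A,B) = E[AB] − E[A]E[B] = 6.28 − (1.44)(4.3) = 0.088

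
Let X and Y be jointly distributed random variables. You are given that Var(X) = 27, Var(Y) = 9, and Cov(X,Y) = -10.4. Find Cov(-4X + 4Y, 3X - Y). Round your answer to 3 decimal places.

Cov(-4X + 4Y, 3X - Y) = (-4)(3)Var(X) + (4)(-1)Var(Y) + [(-4)(-1) + (4)(3)]Cov(X,Y)
= -12·27 + -4·9 + 16·-10.4 = -526.4

-526.400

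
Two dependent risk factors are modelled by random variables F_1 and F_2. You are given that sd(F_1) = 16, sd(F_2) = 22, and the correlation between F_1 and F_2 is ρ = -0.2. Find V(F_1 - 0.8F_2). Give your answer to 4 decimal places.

V(F_1) = (16)² = 256;  V(F_2) = (22)² = 484
cov(F_1,F_2) = ρ·sd(F_1)·sd(F_2) = -0.2·16·22 = -70.4
V(F_1 - 0.8F_2) = (1)²·V(F_1) + (-0.8)²·V(F_2) + 2·(1)·(-0.8)·cov(F_1,F_2)
= 1·256 + 0.64·484 + -1.6·-70.4 = 678.4

678.4000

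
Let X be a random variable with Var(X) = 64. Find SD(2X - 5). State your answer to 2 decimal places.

16.00

Var(2X - 5) = (2)²·64 = 256
SD(2X - 5) = √256 ≈ 16.00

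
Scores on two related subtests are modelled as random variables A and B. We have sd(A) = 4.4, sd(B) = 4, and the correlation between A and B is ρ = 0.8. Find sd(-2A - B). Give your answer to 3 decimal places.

12.238

Var(A) = (4.4)² = 19.36;  Var(B) = (4)² = 16
Cov(A,B) = ρ·sd(A)·sd(B) = 0.8·4.4·4 = 14.08
Var(-2A - B) = (-2)²·Var(A) + (-1)²·Var(B) + 2·(-2)·(-1)·Cov(A,B)
= 4·19.36 + 1·16 + 4·14.08 = 149.76
sd(-2A - B) = √149.76 ≈ 12.238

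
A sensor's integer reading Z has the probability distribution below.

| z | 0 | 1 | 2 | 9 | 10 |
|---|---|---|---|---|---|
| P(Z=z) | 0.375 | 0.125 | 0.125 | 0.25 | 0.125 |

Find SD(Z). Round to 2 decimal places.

E[Z] = (0)(0.375) + (1)(0.125) + (2)(0.125) + (9)(0.25) + (10)(0.125) = 3.875
E[Z²] = (0)²(0.375) + (1)²(0.125) + (2)²(0.125) + (9)²(0.25) + (10)²(0.125) = 33.375
V(Z) = E[Z²] − (E[Z])² = 33.375 − (3.875)² = 18.359375
SD(Z) = √18.359375 ≈ 4.28

4.28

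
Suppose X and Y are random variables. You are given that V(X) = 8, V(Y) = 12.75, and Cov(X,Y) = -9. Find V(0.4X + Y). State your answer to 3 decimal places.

6.830

V(0.4X + Y) = (0.4)²·V(X) + (1)²·V(Y) + 2·(0.4)·(1)·Cov(X,Y)
= 0.16·8 + 1·12.75 + 0.8·-9 = 6.83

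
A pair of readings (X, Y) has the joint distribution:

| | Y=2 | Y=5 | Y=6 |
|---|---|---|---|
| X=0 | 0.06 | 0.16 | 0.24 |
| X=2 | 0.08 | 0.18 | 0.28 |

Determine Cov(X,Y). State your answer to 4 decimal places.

-0.0280

E[X] = 1.08,  E[Y] = 5.1
E[XY] = 5.48
Cov(X,Y) = E[XY] − E[X]E[Y] = 5.48 − (1.08)(5.1) = -0.028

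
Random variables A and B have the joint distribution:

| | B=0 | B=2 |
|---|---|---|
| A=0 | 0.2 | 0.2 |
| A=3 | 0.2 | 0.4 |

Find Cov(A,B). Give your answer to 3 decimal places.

E[A] = 1.8,  E[B] = 1.2
E[AB] = 2.4
Cov(A,B) = E[AB] − E[A]E[B] = 2.4 − (1.8)(1.2) = 0.24

0.240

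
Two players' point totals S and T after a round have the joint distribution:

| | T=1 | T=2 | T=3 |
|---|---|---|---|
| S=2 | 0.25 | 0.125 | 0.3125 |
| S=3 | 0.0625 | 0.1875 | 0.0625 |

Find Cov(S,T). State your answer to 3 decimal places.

-0.020

E[S] = 2.3125,  E[T] = 2.0625
E[ST] = 4.75
Cov(S,T) = E[ST] − E[S]E[T] = 4.75 − (2.3125)(2.0625) = -0.01953125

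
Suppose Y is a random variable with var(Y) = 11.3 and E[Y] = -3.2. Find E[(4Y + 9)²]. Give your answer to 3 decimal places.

E[4Y + 9] = 4·-3.2 + 9 = -3.8
var(4Y + 9) = (4)²·11.3 = 180.8
E[(4Y + 9)²] = var((4Y + 9)) + (E[(4Y + 9)])² = 180.8 + (-3.8)² = 195.24

195.240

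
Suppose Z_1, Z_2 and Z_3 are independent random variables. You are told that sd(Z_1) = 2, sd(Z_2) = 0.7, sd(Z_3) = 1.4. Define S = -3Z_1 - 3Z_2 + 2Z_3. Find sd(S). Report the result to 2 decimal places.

6.95

var(Z_1) = 4, var(Z_2) = 0.49, var(Z_3) = 1.96
By independence, var(S) = (-3)²var(Z_1) + (-3)²var(Z_2) + (2)²var(Z_3)
= (-3)²·4 + (-3)²·0.49 + (2)²·1.96 = 48.25
sd(S) = √48.25 ≈ 6.95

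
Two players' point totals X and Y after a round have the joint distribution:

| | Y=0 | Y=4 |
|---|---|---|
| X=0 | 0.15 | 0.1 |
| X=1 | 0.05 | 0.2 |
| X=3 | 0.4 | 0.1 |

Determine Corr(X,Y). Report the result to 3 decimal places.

E[X] = 1.75,  E[Y] = 1.6
E[XY] = 2
Cov(X,Y) = E[XY] − E[X]E[Y] = 2 − (1.75)(1.6) = -0.8
V(X) = 1.6875,  V(Y) = 3.84
ρ = -0.8 / √(1.6875·3.84) ≈ -0.314

-0.314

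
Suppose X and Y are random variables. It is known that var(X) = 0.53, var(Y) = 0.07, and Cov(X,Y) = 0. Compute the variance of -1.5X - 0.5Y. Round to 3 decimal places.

var(-1.5X - 0.5Y) = (-1.5)²·var(X) + (-0.5)²·var(Y) + 2·(-1.5)·(-0.5)·Cov(X,Y)
= 2.25·0.53 + 0.25·0.07 + 1.5·0 = 1.21

1.210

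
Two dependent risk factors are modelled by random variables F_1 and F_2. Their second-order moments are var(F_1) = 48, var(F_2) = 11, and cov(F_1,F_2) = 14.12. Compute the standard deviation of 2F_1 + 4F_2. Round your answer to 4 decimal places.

var(2F_1 + 4F_2) = (2)²·var(F_1) + (4)²·var(F_2) + 2·(2)·(4)·cov(F_1,F_2)
= 4·48 + 16·11 + 16·14.12 = 593.92
SD(2F_1 + 4F_2) = √593.92 ≈ 24.3705

24.3705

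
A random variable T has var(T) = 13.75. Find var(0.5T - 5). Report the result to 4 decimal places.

var(0.5T - 5) = (0.5)²·var(T) = 0.25·13.75 = 3.4375

3.4375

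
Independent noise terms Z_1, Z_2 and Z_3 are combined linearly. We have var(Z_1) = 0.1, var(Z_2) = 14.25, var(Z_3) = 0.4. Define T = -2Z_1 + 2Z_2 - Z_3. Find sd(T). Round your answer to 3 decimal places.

By independence, var(T) = (-2)²var(Z_1) + (2)²var(Z_2) + (-1)²var(Z_3)
= (-2)²·0.1 + (2)²·14.25 + (-1)²·0.4 = 57.8
sd(T) = √57.8 ≈ 7.603

7.603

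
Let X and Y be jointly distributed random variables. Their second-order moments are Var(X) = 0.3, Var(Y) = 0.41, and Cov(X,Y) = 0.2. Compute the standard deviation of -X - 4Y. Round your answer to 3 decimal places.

2.909

Var(-X - 4Y) = (-1)²·Var(X) + (-4)²·Var(Y) + 2·(-1)·(-4)·Cov(X,Y)
= 1·0.3 + 16·0.41 + 8·0.2 = 8.46
SD(-X - 4Y) = √8.46 ≈ 2.909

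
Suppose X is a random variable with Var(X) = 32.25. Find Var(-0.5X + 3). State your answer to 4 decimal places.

8.0625

Var(-0.5X + 3) = (-0.5)²·Var(X) = 0.25·32.25 = 8.0625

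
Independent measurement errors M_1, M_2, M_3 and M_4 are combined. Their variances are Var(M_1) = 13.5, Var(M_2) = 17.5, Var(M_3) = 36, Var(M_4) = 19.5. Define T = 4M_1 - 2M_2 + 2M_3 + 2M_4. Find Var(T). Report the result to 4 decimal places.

By independence, Var(T) = (4)²Var(M_1) + (-2)²Var(M_2) + (2)²Var(M_3) + (2)²Var(M_4)
= (4)²·13.5 + (-2)²·17.5 + (2)²·36 + (2)²·19.5 = 508

508.0000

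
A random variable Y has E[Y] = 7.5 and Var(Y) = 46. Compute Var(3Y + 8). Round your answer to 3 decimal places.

414.000

Var(3Y + 8) = (3)²·Var(Y) = 9·46 = 414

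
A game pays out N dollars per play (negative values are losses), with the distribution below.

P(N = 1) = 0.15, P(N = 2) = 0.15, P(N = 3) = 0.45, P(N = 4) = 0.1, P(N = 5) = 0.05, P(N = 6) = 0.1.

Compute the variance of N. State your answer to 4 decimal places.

1.9475

E[N] = (1)(0.15) + (2)(0.15) + (3)(0.45) + (4)(0.1) + (5)(0.05) + (6)(0.1) = 3.05
E[N²] = (1)²(0.15) + (2)²(0.15) + (3)²(0.45) + (4)²(0.1) + (5)²(0.05) + (6)²(0.1) = 11.25
Var(N) = E[N²] − (E[N])² = 11.25 − (3.05)² = 1.9475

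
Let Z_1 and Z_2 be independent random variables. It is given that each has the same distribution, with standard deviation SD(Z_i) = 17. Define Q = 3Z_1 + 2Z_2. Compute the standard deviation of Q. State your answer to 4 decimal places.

V(Z_i) = (17)² = 289
By independence, V(Q) = (3)²V(Z_1) + (2)²V(Z_2)
= (3)²·289 + (2)²·289 = 3757
SD(Q) = √3757 ≈ 61.2944

61.2944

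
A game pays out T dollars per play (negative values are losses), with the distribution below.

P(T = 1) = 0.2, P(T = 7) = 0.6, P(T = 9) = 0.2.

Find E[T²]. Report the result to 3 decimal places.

45.800

E[T²] = (1)²(0.2) + (7)²(0.6) + (9)²(0.2) = 45.8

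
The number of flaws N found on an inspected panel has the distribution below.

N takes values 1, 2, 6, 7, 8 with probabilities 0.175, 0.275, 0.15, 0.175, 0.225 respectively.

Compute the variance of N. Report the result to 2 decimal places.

8.03

E[N] = (1)(0.175) + (2)(0.275) + (6)(0.15) + (7)(0.175) + (8)(0.225) = 4.65
E[N²] = (1)²(0.175) + (2)²(0.275) + (6)²(0.15) + (7)²(0.175) + (8)²(0.225) = 29.65
var(N) = E[N²] − (E[N])² = 29.65 − (4.65)² = 8.0275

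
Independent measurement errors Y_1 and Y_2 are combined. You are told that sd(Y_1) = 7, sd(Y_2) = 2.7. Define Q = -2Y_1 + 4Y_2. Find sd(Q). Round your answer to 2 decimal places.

Var(Y_1) = 49, Var(Y_2) = 7.29
By independence, Var(Q) = (-2)²Var(Y_1) + (4)²Var(Y_2)
= (-2)²·49 + (4)²·7.29 = 312.64
sd(Q) = √312.64 ≈ 17.68

17.68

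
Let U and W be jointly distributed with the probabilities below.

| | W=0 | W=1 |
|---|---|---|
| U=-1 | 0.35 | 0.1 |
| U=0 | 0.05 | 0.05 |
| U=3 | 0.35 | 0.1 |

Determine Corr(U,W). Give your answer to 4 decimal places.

-0.0301

E[U] = 0.9,  E[W] = 0.25
E[UW] = 0.2
Cov(U,W) = E[UW] − E[U]E[W] = 0.2 − (0.9)(0.25) = -0.025
V(U) = 3.69,  V(W) = 0.1875
ρ = -0.025 / √(3.69·0.1875) ≈ -0.0301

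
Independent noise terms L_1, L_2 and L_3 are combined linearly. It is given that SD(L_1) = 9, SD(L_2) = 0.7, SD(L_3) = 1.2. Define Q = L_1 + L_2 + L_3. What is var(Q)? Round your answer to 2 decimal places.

var(L_1) = 81, var(L_2) = 0.49, var(L_3) = 1.44
By independence, var(Q) = (1)²var(L_1) + (1)²var(L_2) + (1)²var(L_3)
= (1)²·81 + (1)²·0.49 + (1)²·1.44 = 82.93

82.93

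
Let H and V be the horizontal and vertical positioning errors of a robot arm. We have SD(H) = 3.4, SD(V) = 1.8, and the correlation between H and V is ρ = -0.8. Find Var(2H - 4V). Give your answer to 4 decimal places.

176.4160

Var(H) = (3.4)² = 11.56;  Var(V) = (1.8)² = 3.24
cov(H,V) = ρ·SD(H)·SD(V) = -0.8·3.4·1.8 = -4.896
Var(2H - 4V) = (2)²·Var(H) + (-4)²·Var(V) + 2·(2)·(-4)·cov(H,V)
= 4·11.56 + 16·3.24 + -16·-4.896 = 176.416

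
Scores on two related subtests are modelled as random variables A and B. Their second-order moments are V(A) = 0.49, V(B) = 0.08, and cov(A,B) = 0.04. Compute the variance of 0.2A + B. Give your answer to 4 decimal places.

V(0.2A + B) = (0.2)²·V(A) + (1)²·V(B) + 2·(0.2)·(1)·cov(A,B)
= 0.04·0.49 + 1·0.08 + 0.4·0.04 = 0.1156

0.1156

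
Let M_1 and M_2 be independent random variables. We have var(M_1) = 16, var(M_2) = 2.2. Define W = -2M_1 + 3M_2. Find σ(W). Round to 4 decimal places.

9.1542

By independence, var(W) = (-2)²var(M_1) + (3)²var(M_2)
= (-2)²·16 + (3)²·2.2 = 83.8
σ(W) = √83.8 ≈ 9.1542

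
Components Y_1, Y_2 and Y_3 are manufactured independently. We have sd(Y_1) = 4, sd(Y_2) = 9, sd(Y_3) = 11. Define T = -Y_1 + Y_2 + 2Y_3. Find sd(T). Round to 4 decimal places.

var(Y_1) = 16, var(Y_2) = 81, var(Y_3) = 121
By independence, var(T) = (-1)²var(Y_1) + (1)²var(Y_2) + (2)²var(Y_3)
= (-1)²·16 + (1)²·81 + (2)²·121 = 581
sd(T) = √581 ≈ 24.1039

24.1039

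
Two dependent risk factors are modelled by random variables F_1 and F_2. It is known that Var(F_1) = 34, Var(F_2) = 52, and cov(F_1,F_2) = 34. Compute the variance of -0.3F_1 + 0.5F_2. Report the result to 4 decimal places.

Var(-0.3F_1 + 0.5F_2) = (-0.3)²·Var(F_1) + (0.5)²·Var(F_2) + 2·(-0.3)·(0.5)·cov(F_1,F_2)
= 0.09·34 + 0.25·52 + -0.3·34 = 5.86

5.8600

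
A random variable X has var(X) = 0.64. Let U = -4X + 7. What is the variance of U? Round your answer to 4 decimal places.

var(-4X + 7) = (-4)²·var(X) = 16·0.64 = 10.24

10.2400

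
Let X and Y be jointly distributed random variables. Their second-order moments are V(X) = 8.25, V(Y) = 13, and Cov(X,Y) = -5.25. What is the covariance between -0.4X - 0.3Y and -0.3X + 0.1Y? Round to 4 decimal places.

0.3375

Cov(-0.4X - 0.3Y, -0.3X + 0.1Y) = (-0.4)(-0.3)V(X) + (-0.3)(0.1)V(Y) + [(-0.4)(0.1) + (-0.3)(-0.3)]Cov(X,Y)
= 0.12·8.25 + -0.03·13 + 0.05·-5.25 = 0.3375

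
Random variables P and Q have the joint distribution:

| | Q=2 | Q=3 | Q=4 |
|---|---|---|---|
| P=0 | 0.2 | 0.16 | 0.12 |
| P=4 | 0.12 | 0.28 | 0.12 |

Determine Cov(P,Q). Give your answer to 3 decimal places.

0.166

E[P] = 2.08,  E[Q] = 2.92
E[PQ] = 6.24
Cov(P,Q) = E[PQ] − E[P]E[Q] = 6.24 − (2.08)(2.92) = 0.1664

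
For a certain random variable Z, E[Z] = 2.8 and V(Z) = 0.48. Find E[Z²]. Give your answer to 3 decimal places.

E[Z²] = V(Z) + (E[Z])² = 0.48 + (2.8)² = 8.32

8.320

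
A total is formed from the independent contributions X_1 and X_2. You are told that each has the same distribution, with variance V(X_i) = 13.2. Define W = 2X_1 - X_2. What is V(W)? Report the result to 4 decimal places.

66.0000

By independence, V(W) = (2)²V(X_1) + (-1)²V(X_2)
= (2)²·13.2 + (-1)²·13.2 = 66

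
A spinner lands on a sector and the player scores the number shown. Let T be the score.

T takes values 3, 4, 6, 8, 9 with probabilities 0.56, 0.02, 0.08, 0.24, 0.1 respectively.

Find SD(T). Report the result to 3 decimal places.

2.469

E[T] = (3)(0.56) + (4)(0.02) + (6)(0.08) + (8)(0.24) + (9)(0.1) = 5.06
E[T²] = (3)²(0.56) + (4)²(0.02) + (6)²(0.08) + (8)²(0.24) + (9)²(0.1) = 31.7
Var(T) = E[T²] − (E[T])² = 31.7 − (5.06)² = 6.0964
SD(T) = √6.0964 ≈ 2.469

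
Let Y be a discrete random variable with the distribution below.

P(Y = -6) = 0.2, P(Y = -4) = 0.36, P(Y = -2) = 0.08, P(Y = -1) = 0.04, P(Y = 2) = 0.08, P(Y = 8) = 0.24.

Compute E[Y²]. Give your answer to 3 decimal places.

29.000

E[Y²] = (-6)²(0.2) + (-4)²(0.36) + (-2)²(0.08) + (-1)²(0.04) + (2)²(0.08) + (8)²(0.24) = 29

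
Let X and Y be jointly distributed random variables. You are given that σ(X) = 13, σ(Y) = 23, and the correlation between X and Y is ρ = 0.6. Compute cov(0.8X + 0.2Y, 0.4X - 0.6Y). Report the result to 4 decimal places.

V(X) = (13)² = 169;  V(Y) = (23)² = 529
cov(X,Y) = ρ·σ(X)·σ(Y) = 0.6·13·23 = 179.4
cov(0.8X + 0.2Y, 0.4X - 0.6Y) = (0.8)(0.4)V(X) + (0.2)(-0.6)V(Y) + [(0.8)(-0.6) + (0.2)(0.4)]cov(X,Y)
= 0.32·169 + -0.12·529 + -0.4·179.4 = -81.16

-81.1600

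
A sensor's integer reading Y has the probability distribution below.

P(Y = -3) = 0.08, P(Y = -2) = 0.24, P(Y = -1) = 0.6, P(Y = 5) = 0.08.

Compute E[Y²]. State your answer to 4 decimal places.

E[Y²] = (-3)²(0.08) + (-2)²(0.24) + (-1)²(0.6) + (5)²(0.08) = 4.28

4.2800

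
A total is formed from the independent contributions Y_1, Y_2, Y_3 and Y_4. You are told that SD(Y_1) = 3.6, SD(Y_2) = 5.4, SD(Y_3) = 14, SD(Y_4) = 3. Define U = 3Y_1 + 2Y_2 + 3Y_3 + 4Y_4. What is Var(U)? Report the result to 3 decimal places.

Var(Y_1) = 12.96, Var(Y_2) = 29.16, Var(Y_3) = 196, Var(Y_4) = 9
By independence, Var(U) = (3)²Var(Y_1) + (2)²Var(Y_2) + (3)²Var(Y_3) + (4)²Var(Y_4)
= (3)²·12.96 + (2)²·29.16 + (3)²·196 + (4)²·9 = 2141.28

2141.280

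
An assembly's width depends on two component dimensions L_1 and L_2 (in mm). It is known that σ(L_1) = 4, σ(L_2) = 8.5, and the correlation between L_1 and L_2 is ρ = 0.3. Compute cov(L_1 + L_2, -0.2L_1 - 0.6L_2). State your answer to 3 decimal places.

-54.710

var(L_1) = (4)² = 16;  var(L_2) = (8.5)² = 72.25
cov(L_1,L_2) = ρ·σ(L_1)·σ(L_2) = 0.3·4·8.5 = 10.2
cov(L_1 + L_2, -0.2L_1 - 0.6L_2) = (1)(-0.2)var(L_1) + (1)(-0.6)var(L_2) + [(1)(-0.6) + (1)(-0.2)]cov(L_1,L_2)
= -0.2·16 + -0.6·72.25 + -0.8·10.2 = -54.71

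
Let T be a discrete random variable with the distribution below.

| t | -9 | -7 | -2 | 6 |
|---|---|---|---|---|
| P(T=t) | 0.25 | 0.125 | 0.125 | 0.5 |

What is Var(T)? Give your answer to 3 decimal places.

44.734

E[T] = (-9)(0.25) + (-7)(0.125) + (-2)(0.125) + (6)(0.5) = -0.375
E[T²] = (-9)²(0.25) + (-7)²(0.125) + (-2)²(0.125) + (6)²(0.5) = 44.875
Var(T) = E[T²] − (E[T])² = 44.875 − (-0.375)² = 44.734375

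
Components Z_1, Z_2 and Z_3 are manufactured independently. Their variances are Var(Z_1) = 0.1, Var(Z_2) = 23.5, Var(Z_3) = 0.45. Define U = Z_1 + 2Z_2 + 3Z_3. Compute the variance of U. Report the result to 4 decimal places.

98.1500

By independence, Var(U) = (1)²Var(Z_1) + (2)²Var(Z_2) + (3)²Var(Z_3)
= (1)²·0.1 + (2)²·23.5 + (3)²·0.45 = 98.15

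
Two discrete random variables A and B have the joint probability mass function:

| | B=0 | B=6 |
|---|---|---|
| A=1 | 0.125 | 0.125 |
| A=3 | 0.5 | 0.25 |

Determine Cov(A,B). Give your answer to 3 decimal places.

-0.375

E[A] = 2.5,  E[B] = 2.25
E[AB] = 5.25
Cov(A,B) = E[AB] − E[A]E[B] = 5.25 − (2.5)(2.25) = -0.375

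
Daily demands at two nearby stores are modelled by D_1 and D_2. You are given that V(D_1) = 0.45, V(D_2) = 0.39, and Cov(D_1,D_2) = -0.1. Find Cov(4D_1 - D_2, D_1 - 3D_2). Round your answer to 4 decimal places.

Cov(4D_1 - D_2, D_1 - 3D_2) = (4)(1)V(D_1) + (-1)(-3)V(D_2) + [(4)(-3) + (-1)(1)]Cov(D_1,D_2)
= 4·0.45 + 3·0.39 + -13·-0.1 = 4.27

4.2700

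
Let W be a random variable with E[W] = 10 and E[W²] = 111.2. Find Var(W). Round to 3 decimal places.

Var(W) = 111.2 − (10)² = 11.2

11.200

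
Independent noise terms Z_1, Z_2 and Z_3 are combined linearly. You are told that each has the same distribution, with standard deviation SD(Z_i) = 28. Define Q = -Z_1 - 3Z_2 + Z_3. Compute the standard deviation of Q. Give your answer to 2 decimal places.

V(Z_i) = (28)² = 784
By independence, V(Q) = (-1)²V(Z_1) + (-3)²V(Z_2) + (1)²V(Z_3)
= (-1)²·784 + (-3)²·784 + (1)²·784 = 8624
SD(Q) = √8624 ≈ 92.87

92.87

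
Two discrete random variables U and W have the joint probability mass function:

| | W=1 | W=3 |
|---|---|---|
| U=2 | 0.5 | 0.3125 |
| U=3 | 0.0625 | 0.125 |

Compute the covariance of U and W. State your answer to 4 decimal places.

0.0859

E[U] = 2.1875,  E[W] = 1.875
E[UW] = 4.1875
Cov(U,W) = E[UW] − E[U]E[W] = 4.1875 − (2.1875)(1.875) = 0.0859375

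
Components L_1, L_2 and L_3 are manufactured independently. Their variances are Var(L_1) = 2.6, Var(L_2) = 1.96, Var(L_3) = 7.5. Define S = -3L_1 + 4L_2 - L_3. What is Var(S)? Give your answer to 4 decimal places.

By independence, Var(S) = (-3)²Var(L_1) + (4)²Var(L_2) + (-1)²Var(L_3)
= (-3)²·2.6 + (4)²·1.96 + (-1)²·7.5 = 62.26

62.2600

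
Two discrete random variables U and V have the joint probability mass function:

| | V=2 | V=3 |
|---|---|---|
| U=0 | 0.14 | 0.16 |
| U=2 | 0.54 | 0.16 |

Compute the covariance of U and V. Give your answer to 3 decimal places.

-0.128

E[U] = 1.4,  E[V] = 2.32
E[UV] = 3.12
cov(U,V) = E[UV] − E[U]E[V] = 3.12 − (1.4)(2.32) = -0.128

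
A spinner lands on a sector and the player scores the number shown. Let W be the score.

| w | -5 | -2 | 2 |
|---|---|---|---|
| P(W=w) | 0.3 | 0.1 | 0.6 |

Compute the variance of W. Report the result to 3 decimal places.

E[W] = (-5)(0.3) + (-2)(0.1) + (2)(0.6) = -0.5
E[W²] = (-5)²(0.3) + (-2)²(0.1) + (2)²(0.6) = 10.3
V(W) = E[W²] − (E[W])² = 10.3 − (-0.5)² = 10.05

10.050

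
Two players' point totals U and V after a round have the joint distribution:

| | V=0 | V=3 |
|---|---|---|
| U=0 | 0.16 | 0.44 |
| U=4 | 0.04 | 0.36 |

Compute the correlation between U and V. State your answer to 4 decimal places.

0.2041

E[U] = 1.6,  E[V] = 2.4
E[UV] = 4.32
Cov(U,V) = E[UV] − E[U]E[V] = 4.32 − (1.6)(2.4) = 0.48
Var(U) = 3.84,  Var(V) = 1.44
ρ = 0.48 / √(3.84·1.44) ≈ 0.2041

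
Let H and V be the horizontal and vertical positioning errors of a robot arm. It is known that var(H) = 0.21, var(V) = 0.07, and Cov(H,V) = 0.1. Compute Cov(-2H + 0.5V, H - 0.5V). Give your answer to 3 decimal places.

-0.288

Cov(-2H + 0.5V, H - 0.5V) = (-2)(1)var(H) + (0.5)(-0.5)var(V) + [(-2)(-0.5) + (0.5)(1)]Cov(H,V)
= -2·0.21 + -0.25·0.07 + 1.5·0.1 = -0.2875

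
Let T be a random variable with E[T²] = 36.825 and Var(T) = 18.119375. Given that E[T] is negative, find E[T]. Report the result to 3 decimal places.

(E[T])² = E[T²] − Var(T) = 36.825 − 18.119375 = 18.705625
E[T] = −√18.705625 = -4.325

-4.325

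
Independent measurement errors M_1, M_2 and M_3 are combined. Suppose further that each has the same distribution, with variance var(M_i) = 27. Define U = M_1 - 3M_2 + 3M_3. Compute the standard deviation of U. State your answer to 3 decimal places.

By independence, var(U) = (1)²var(M_1) + (-3)²var(M_2) + (3)²var(M_3)
= (1)²·27 + (-3)²·27 + (3)²·27 = 513
σ(U) = √513 ≈ 22.650

22.650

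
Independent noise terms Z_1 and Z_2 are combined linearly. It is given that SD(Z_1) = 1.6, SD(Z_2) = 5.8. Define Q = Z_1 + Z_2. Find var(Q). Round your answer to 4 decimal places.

var(Z_1) = 2.56, var(Z_2) = 33.64
By independence, var(Q) = (1)²var(Z_1) + (1)²var(Z_2)
= (1)²·2.56 + (1)²·33.64 = 36.2

36.2000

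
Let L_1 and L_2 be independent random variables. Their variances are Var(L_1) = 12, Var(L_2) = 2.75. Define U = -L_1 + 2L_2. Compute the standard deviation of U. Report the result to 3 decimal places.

By independence, Var(U) = (-1)²Var(L_1) + (2)²Var(L_2)
= (-1)²·12 + (2)²·2.75 = 23
sd(U) = √23 ≈ 4.796

4.796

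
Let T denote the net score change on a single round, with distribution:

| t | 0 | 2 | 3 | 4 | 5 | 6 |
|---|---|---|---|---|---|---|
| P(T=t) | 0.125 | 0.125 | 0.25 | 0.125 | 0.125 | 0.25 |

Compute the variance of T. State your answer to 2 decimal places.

3.73

E[T] = (0)(0.125) + (2)(0.125) + (3)(0.25) + (4)(0.125) + (5)(0.125) + (6)(0.25) = 3.625
E[T²] = (0)²(0.125) + (2)²(0.125) + (3)²(0.25) + (4)²(0.125) + (5)²(0.125) + (6)²(0.25) = 16.875
Var(T) = E[T²] − (E[T])² = 16.875 − (3.625)² = 3.734375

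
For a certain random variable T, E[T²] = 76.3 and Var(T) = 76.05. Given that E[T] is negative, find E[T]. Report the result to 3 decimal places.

(E[T])² = E[T²] − Var(T) = 76.3 − 76.05 = 0.25
E[T] = −√0.25 = -0.5

-0.500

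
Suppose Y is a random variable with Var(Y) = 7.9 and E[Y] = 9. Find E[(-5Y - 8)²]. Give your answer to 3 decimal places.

3006.500

E[-5Y - 8] = -5·9 − 8 = -53
Var(-5Y - 8) = (-5)²·7.9 = 197.5
E[(-5Y - 8)²] = Var((-5Y - 8)) + (E[(-5Y - 8)])² = 197.5 + (-53)² = 3006.5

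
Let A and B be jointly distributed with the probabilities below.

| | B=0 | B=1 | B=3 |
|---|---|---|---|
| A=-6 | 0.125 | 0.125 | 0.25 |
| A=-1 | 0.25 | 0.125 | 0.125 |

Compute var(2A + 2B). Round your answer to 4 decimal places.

E[A] = -3.5,  E[B] = 1.375,  E[AB] = -5.75
var(A) = 18.5 − (-3.5)² = 6.25;  var(B) = 3.625 − (1.375)² = 1.734375
cov(A,B) = -5.75 − (-3.5)(1.375) = -0.9375
var(2A + 2B) = (2)²·6.25 + (2)²·1.734375 + 2·(2)·(2)·-0.9375 = 24.4375

24.4375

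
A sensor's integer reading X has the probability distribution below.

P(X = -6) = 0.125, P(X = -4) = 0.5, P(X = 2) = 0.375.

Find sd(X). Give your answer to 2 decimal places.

E[X] = (-6)(0.125) + (-4)(0.5) + (2)(0.375) = -2
E[X²] = (-6)²(0.125) + (-4)²(0.5) + (2)²(0.375) = 14
V(X) = E[X²] − (E[X])² = 14 − (-2)² = 10
sd(X) = √10 ≈ 3.16

3.16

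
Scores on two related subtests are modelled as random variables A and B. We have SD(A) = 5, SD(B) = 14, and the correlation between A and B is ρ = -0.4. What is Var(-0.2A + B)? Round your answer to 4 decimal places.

Var(A) = (5)² = 25;  Var(B) = (14)² = 196
Cov(A,B) = ρ·SD(A)·SD(B) = -0.4·5·14 = -28
Var(-0.2A + B) = (-0.2)²·Var(A) + (1)²·Var(B) + 2·(-0.2)·(1)·Cov(A,B)
= 0.04·25 + 1·196 + -0.4·-28 = 208.2

208.2000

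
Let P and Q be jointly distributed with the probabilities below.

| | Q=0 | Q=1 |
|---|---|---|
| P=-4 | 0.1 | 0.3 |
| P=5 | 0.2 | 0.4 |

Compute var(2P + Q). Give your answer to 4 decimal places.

E[P] = 1.4,  E[Q] = 0.7,  E[PQ] = 0.8
var(P) = 21.4 − (1.4)² = 19.44;  var(Q) = 0.7 − (0.7)² = 0.21
Cov(P,Q) = 0.8 − (1.4)(0.7) = -0.18
var(2P + Q) = (2)²·19.44 + (1)²·0.21 + 2·(2)·(1)·-0.18 = 77.25

77.2500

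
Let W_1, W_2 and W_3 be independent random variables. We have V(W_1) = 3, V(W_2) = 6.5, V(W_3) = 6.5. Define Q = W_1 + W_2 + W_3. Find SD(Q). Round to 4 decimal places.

4.0000

By independence, V(Q) = (1)²V(W_1) + (1)²V(W_2) + (1)²V(W_3)
= (1)²·3 + (1)²·6.5 + (1)²·6.5 = 16
SD(Q) = √16 ≈ 4.0000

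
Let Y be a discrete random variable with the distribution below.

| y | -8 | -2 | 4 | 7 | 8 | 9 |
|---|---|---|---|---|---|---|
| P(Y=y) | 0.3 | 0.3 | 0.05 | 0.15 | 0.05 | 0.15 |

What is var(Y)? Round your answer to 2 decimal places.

43.90

E[Y] = (-8)(0.3) + (-2)(0.3) + (4)(0.05) + (7)(0.15) + (8)(0.05) + (9)(0.15) = 0
E[Y²] = (-8)²(0.3) + (-2)²(0.3) + (4)²(0.05) + (7)²(0.15) + (8)²(0.05) + (9)²(0.15) = 43.9
var(Y) = E[Y²] − (E[Y])² = 43.9 − (0)² = 43.9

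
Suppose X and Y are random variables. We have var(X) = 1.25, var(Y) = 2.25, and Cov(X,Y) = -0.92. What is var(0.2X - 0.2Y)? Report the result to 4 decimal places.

var(0.2X - 0.2Y) = (0.2)²·var(X) + (-0.2)²·var(Y) + 2·(0.2)·(-0.2)·Cov(X,Y)
= 0.04·1.25 + 0.04·2.25 + -0.08·-0.92 = 0.2136

0.2136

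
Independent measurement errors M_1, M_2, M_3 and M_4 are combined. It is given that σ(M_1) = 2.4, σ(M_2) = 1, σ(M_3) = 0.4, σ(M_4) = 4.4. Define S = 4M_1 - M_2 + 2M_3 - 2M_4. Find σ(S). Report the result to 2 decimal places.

13.09

Var(M_1) = 5.76, Var(M_2) = 1, Var(M_3) = 0.16, Var(M_4) = 19.36
By independence, Var(S) = (4)²Var(M_1) + (-1)²Var(M_2) + (2)²Var(M_3) + (-2)²Var(M_4)
= (4)²·5.76 + (-1)²·1 + (2)²·0.16 + (-2)²·19.36 = 171.24
σ(S) = √171.24 ≈ 13.09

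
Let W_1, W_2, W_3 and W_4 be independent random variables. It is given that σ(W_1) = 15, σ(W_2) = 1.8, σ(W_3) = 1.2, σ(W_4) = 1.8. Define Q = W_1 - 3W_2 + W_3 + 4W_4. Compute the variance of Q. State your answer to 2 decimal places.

307.44

var(W_1) = 225, var(W_2) = 3.24, var(W_3) = 1.44, var(W_4) = 3.24
By independence, var(Q) = (1)²var(W_1) + (-3)²var(W_2) + (1)²var(W_3) + (4)²var(W_4)
= (1)²·225 + (-3)²·3.24 + (1)²·1.44 + (4)²·3.24 = 307.44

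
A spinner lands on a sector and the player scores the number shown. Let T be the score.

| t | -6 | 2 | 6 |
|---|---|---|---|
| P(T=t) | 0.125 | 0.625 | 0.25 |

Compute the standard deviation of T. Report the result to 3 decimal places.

E[T] = (-6)(0.125) + (2)(0.625) + (6)(0.25) = 2
E[T²] = (-6)²(0.125) + (2)²(0.625) + (6)²(0.25) = 16
Var(T) = E[T²] − (E[T])² = 16 − (2)² = 12
σ(T) = √12 ≈ 3.464

3.464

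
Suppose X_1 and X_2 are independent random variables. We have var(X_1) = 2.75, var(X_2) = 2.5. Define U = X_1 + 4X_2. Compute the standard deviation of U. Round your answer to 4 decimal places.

6.5383

By independence, var(U) = (1)²var(X_1) + (4)²var(X_2)
= (1)²·2.75 + (4)²·2.5 = 42.75
sd(U) = √42.75 ≈ 6.5383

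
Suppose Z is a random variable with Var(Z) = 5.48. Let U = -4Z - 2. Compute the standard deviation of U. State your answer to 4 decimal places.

9.3638

Var(-4Z - 2) = (-4)²·5.48 = 87.68
σ(U) = √87.68 ≈ 9.3638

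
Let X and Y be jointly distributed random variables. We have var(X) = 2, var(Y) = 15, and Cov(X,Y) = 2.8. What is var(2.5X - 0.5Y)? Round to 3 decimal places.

9.250

var(2.5X - 0.5Y) = (2.5)²·var(X) + (-0.5)²·var(Y) + 2·(2.5)·(-0.5)·Cov(X,Y)
= 6.25·2 + 0.25·15 + -2.5·2.8 = 9.25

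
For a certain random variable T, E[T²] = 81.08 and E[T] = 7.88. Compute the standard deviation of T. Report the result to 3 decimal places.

V(T) = 81.08 − (7.88)² = 18.9856
SD(T) = √18.9856 ≈ 4.357

4.357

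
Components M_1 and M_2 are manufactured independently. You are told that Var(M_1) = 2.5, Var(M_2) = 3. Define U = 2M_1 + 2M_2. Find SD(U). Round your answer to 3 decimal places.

4.690

By independence, Var(U) = (2)²Var(M_1) + (2)²Var(M_2)
= (2)²·2.5 + (2)²·3 = 22
SD(U) = √22 ≈ 4.690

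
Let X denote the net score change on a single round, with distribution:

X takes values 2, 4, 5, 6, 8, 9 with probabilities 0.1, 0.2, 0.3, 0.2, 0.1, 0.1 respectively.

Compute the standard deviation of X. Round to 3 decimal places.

E[X] = (2)(0.1) + (4)(0.2) + (5)(0.3) + (6)(0.2) + (8)(0.1) + (9)(0.1) = 5.4
E[X²] = (2)²(0.1) + (4)²(0.2) + (5)²(0.3) + (6)²(0.2) + (8)²(0.1) + (9)²(0.1) = 32.8
V(X) = E[X²] − (E[X])² = 32.8 − (5.4)² = 3.64
σ(X) = √3.64 ≈ 1.908

1.908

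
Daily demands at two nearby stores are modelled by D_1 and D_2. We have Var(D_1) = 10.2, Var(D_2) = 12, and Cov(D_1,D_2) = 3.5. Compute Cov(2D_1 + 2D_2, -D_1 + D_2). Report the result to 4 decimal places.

3.6000

Cov(2D_1 + 2D_2, -D_1 + D_2) = (2)(-1)Var(D_1) + (2)(1)Var(D_2) + [(2)(1) + (2)(-1)]Cov(D_1,D_2)
= -2·10.2 + 2·12 + 0·3.5 = 3.6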